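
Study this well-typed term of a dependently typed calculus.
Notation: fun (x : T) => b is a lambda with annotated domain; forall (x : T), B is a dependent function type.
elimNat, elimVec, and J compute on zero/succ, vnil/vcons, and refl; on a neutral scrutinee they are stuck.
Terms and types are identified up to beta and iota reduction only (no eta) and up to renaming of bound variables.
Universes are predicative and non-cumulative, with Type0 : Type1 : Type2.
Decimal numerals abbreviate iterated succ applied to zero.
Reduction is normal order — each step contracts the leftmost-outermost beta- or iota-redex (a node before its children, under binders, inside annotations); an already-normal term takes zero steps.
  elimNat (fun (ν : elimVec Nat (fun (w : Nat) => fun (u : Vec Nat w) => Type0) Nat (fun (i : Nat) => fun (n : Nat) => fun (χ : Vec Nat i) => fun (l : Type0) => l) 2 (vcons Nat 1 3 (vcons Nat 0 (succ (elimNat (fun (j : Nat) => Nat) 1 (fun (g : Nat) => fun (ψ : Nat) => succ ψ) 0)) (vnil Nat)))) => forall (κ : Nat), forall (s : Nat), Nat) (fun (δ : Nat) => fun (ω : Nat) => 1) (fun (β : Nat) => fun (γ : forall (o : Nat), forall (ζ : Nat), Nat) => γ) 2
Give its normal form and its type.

reduced normal form:
  fun (ν : Nat) => fun (w : Nat) => 1
inferred type:
  forall (ν : Nat), forall (w : Nat), Nat


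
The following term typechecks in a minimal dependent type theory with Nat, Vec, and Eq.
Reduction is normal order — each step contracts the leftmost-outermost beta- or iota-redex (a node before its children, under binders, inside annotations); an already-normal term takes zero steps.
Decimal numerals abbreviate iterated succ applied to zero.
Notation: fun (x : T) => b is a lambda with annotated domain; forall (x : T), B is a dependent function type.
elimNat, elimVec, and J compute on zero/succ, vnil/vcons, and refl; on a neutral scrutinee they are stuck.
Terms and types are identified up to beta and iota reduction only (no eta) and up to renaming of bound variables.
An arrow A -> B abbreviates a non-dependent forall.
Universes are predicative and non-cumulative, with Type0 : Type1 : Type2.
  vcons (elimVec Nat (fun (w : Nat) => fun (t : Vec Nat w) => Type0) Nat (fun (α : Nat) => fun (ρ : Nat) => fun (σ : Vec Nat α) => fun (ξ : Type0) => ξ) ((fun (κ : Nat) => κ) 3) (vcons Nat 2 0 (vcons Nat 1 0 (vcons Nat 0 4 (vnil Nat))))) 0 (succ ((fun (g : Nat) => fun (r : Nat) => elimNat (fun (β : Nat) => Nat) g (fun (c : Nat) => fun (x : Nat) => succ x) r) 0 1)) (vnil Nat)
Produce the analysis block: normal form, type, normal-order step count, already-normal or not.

reduced normal form:
  vcons Nat 0 2 (vnil Nat)
the term's type:
  Vec Nat 1
normal-order step count: 22
already normal: no
first contracted redex: an elimVec iota-redex


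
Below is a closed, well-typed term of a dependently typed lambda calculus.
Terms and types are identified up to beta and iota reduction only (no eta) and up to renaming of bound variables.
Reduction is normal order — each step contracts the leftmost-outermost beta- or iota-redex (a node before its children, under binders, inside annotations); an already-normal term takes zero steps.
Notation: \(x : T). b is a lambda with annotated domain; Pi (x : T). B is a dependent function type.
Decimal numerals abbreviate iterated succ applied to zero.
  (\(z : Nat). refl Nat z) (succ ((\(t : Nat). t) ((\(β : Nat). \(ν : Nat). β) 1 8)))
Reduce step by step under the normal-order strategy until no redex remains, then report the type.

normal-order reduction sequence:
  (\(z : Nat). refl Nat z) (succ ((\(t : Nat). t) ((\(β : Nat). \(ν : Nat). β) 1 8)))
  ~> refl Nat (succ ((\(z : Nat). z) ((\(t : Nat). \(β : Nat). t) 1 8)))
  ~> refl Nat (succ ((\(z : Nat). \(t : Nat). z) 1 8))
  ~> refl Nat (succ ((\(z : Nat). 1) 8))
  ~> refl Nat 2
inferred type:
  Eq Nat 2 2


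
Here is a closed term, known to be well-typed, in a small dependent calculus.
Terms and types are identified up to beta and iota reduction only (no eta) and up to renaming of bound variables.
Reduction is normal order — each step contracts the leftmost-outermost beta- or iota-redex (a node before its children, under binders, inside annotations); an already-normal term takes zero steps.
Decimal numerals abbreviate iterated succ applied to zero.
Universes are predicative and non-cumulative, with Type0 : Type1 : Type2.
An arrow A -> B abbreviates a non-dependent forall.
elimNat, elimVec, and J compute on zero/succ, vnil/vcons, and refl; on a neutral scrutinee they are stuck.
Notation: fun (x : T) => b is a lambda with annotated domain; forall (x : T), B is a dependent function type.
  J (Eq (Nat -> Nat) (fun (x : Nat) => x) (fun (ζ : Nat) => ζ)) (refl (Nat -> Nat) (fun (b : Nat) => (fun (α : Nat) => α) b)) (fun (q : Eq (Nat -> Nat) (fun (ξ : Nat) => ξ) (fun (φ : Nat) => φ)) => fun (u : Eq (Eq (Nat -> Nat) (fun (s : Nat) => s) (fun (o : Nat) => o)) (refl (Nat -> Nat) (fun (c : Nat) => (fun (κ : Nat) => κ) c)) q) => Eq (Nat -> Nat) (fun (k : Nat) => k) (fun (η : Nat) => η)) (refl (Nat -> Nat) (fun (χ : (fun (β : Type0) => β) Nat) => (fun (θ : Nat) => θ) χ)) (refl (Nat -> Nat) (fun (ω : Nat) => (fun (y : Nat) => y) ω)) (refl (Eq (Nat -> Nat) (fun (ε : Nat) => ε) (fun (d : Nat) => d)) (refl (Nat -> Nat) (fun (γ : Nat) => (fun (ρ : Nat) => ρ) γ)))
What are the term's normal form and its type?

normal form:
  refl (Nat -> Nat) (fun (x : Nat) => x)
type:
  Eq (Nat -> Nat) (fun (x : Nat) => x) (fun (ζ : Nat) => ζ)
observation: the term reaches its normal form after 3 normal-order steps.


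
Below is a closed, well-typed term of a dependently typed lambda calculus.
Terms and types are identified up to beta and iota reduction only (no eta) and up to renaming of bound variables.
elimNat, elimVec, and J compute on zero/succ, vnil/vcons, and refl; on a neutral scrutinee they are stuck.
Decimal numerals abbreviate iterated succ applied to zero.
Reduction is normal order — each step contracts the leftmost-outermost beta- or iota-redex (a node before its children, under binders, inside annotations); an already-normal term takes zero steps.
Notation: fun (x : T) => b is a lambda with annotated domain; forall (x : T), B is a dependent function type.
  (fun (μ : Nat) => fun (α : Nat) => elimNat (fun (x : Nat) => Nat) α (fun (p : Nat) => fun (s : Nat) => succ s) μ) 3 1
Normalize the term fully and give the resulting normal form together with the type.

normal form:
  4
type:
  Nat
observation: reduction starts at a beta-redex, and 12 normal-order steps reach the normal form.


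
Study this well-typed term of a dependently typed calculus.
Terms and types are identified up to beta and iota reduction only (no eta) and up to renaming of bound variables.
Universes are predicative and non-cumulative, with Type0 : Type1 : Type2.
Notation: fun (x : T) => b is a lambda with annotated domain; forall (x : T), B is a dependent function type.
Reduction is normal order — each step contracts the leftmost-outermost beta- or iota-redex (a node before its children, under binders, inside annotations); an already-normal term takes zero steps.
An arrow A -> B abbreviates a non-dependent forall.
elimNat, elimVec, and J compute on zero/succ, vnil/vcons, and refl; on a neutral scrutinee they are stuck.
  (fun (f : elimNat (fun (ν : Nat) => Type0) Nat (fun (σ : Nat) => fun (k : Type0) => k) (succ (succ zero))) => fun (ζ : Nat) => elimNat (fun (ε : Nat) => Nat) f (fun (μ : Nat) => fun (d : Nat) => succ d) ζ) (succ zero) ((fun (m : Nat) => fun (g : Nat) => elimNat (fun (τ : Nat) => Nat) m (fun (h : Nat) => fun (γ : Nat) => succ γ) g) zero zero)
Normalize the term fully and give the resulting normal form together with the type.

normal form:
  succ zero
the term's type:
  Nat


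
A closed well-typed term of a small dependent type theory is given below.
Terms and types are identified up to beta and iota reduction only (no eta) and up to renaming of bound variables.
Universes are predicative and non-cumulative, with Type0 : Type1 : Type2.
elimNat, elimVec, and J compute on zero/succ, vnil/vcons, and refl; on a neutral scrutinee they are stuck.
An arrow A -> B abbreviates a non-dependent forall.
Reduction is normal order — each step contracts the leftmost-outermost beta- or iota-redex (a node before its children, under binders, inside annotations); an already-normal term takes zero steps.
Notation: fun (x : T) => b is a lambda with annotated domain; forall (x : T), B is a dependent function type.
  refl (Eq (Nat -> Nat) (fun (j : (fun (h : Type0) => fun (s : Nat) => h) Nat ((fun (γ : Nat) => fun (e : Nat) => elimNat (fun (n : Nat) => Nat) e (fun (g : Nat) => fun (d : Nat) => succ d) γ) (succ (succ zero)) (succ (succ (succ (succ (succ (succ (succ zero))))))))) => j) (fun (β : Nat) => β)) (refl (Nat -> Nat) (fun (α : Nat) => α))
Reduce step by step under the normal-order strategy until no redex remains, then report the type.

reduction (normal order):
  refl (Eq (Nat -> Nat) (fun (j : (fun (h : Type0) => fun (s : Nat) => h) Nat ((fun (γ : Nat) => fun (e : Nat) => elimNat (fun (n : Nat) => Nat) e (fun (g : Nat) => fun (d : Nat) => succ d) γ) (succ (succ zero)) (succ (succ (succ (succ (succ (succ (succ zero))))))))) => j) (fun (β : Nat) => β)) (refl (Nat -> Nat) (fun (α : Nat) => α))
  ~> refl (Eq (Nat -> Nat) (fun (j : (fun (h : Nat) => Nat) ((fun (s : Nat) => fun (γ : Nat) => elimNat (fun (e : Nat) => Nat) γ (fun (n : Nat) => fun (g : Nat) => succ g) s) (succ (succ zero)) (succ (succ (succ (succ (succ (succ (succ zero))))))))) => j) (fun (d : Nat) => d)) (refl (Nat -> Nat) (fun (β : Nat) => β))
  ~> refl (Eq (Nat -> Nat) (fun (j : Nat) => j) (fun (h : Nat) => h)) (refl (Nat -> Nat) (fun (s : Nat) => s))
type:
  Eq (Eq (Nat -> Nat) (fun (j : Nat) => j) (fun (h : Nat) => h)) (refl (Nat -> Nat) (fun (s : Nat) => s)) (refl (Nat -> Nat) (fun (γ : Nat) => γ))


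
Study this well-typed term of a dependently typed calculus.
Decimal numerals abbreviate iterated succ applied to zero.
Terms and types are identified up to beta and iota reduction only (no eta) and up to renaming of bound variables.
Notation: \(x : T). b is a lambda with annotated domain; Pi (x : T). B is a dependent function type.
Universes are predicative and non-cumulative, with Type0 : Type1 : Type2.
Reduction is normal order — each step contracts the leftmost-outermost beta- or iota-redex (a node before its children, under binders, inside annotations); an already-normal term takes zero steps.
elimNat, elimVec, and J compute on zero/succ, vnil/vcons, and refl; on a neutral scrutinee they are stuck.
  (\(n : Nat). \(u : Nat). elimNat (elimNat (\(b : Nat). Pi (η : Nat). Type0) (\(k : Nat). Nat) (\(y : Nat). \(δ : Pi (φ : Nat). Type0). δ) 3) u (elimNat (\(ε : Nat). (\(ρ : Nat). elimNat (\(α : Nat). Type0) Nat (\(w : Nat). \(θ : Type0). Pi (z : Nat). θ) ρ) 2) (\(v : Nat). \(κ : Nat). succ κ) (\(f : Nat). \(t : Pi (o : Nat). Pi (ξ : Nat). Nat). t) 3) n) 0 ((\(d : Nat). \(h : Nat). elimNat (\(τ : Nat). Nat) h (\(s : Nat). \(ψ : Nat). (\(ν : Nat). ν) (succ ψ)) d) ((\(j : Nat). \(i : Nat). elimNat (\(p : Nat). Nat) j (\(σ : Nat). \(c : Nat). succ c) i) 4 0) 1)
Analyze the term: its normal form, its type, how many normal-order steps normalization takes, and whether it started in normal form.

resulting normal form:
  5
type:
  Nat
steps to reach normal form (normal order): 22
term was already normal: no
first contracted redex: a beta-redex


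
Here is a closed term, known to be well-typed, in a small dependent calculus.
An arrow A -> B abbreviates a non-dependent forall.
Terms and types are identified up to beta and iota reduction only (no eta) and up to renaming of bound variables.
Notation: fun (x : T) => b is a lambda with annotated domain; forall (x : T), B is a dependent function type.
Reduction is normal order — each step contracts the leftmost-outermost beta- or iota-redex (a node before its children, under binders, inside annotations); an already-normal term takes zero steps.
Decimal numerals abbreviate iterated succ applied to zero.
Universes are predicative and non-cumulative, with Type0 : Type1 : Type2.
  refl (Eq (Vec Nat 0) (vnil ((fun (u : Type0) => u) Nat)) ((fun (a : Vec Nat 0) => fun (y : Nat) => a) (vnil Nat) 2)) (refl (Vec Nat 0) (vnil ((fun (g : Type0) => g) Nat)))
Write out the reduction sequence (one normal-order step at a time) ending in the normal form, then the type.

reduction (normal order):
  refl (Eq (Vec Nat 0) (vnil ((fun (u : Type0) => u) Nat)) ((fun (a : Vec Nat 0) => fun (y : Nat) => a) (vnil Nat) 2)) (refl (Vec Nat 0) (vnil ((fun (g : Type0) => g) Nat)))
  ~> refl (Eq (Vec Nat 0) (vnil Nat) ((fun (u : Vec Nat 0) => fun (a : Nat) => u) (vnil Nat) 2)) (refl (Vec Nat 0) (vnil ((fun (y : Type0) => y) Nat)))
  ~> refl (Eq (Vec Nat 0) (vnil Nat) ((fun (u : Nat) => vnil Nat) 2)) (refl (Vec Nat 0) (vnil ((fun (a : Type0) => a) Nat)))
  ~> refl (Eq (Vec Nat 0) (vnil Nat) (vnil Nat)) (refl (Vec Nat 0) (vnil ((fun (u : Type0) => u) Nat)))
  ~> refl (Eq (Vec Nat 0) (vnil Nat) (vnil Nat)) (refl (Vec Nat 0) (vnil Nat))
the term's type:
  Eq (Eq (Vec Nat 0) (vnil Nat) (vnil Nat)) (refl (Vec Nat 0) (vnil Nat)) (refl (Vec Nat 0) (vnil Nat))


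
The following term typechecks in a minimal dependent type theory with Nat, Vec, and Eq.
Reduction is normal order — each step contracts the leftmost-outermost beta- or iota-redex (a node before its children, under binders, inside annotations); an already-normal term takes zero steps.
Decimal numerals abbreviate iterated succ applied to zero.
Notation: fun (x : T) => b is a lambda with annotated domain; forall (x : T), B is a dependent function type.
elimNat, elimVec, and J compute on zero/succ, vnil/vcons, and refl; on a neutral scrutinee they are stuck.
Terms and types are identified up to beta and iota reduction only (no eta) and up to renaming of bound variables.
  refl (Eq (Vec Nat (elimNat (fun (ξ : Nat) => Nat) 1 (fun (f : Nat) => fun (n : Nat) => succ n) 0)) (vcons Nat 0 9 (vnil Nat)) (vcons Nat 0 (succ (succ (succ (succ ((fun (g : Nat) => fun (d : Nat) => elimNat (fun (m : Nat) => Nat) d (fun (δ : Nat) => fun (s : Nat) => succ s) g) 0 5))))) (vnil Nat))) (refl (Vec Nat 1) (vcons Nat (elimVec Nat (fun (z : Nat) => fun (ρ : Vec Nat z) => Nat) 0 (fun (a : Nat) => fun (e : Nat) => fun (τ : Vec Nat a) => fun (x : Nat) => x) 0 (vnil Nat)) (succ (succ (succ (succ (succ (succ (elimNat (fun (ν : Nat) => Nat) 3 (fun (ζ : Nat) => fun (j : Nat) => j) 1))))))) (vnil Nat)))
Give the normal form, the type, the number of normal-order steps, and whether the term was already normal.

resulting normal form:
  refl (Eq (Vec Nat 1) (vcons Nat 0 9 (vnil Nat)) (vcons Nat 0 9 (vnil Nat))) (refl (Vec Nat 1) (vcons Nat 0 9 (vnil Nat)))
type:
  Eq (Eq (Vec Nat 1) (vcons Nat 0 9 (vnil Nat)) (vcons Nat 0 9 (vnil Nat))) (refl (Vec Nat 1) (vcons Nat 0 9 (vnil Nat))) (refl (Vec Nat 1) (vcons Nat 0 9 (vnil Nat)))
steps to reach normal form (normal order): 9
started in normal form: no
first redex: an elimNat iota-redex


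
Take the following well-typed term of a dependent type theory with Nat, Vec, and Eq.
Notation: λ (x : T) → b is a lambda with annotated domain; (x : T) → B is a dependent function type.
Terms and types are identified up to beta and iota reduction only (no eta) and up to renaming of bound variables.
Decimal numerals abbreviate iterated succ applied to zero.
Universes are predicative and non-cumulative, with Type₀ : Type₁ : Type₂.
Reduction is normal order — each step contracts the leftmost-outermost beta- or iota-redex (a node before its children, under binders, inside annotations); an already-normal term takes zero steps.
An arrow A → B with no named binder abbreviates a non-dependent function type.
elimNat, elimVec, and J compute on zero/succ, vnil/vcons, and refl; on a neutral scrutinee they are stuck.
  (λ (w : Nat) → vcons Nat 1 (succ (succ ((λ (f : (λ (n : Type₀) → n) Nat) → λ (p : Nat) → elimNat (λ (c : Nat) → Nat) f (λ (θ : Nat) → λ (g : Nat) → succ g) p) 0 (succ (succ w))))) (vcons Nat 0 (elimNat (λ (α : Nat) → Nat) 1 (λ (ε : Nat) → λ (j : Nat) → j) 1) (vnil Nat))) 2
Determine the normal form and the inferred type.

normal form:
  vcons Nat 1 6 (vcons Nat 0 1 (vnil Nat))
type:
  Vec Nat 2


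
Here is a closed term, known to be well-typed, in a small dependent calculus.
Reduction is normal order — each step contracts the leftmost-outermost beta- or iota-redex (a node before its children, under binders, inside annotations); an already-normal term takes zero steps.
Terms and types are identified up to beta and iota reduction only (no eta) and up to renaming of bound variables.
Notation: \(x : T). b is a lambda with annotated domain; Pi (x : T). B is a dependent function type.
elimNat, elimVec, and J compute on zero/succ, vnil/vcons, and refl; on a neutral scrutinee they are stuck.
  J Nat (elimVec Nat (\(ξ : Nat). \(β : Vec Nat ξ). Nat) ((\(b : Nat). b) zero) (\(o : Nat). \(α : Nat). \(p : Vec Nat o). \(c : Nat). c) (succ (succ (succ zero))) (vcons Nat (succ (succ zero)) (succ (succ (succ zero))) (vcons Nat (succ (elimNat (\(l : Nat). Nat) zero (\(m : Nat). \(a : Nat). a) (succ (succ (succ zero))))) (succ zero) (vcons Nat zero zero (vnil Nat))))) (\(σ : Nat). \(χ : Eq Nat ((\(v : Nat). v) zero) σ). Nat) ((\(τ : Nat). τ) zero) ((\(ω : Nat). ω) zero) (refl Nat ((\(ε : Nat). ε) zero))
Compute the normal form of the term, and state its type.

normal form:
  zero
the term's type:
  Nat
observation: normalization takes exactly 2 steps under the normal-order strategy.


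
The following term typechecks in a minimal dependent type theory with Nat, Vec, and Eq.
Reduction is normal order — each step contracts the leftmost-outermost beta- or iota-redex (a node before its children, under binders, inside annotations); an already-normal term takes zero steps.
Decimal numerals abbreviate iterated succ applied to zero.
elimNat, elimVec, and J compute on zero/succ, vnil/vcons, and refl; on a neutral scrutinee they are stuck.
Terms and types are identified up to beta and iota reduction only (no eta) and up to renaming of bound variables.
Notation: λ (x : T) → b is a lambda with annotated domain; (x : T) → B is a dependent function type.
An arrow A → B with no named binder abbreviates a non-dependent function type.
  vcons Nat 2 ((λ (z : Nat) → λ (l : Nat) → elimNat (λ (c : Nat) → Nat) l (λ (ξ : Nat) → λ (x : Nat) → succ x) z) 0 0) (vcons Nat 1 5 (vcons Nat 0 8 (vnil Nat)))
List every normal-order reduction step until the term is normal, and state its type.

reduction (normal order):
  vcons Nat 2 ((λ (z : Nat) → λ (l : Nat) → elimNat (λ (c : Nat) → Nat) l (λ (ξ : Nat) → λ (x : Nat) → succ x) z) 0 0) (vcons Nat 1 5 (vcons Nat 0 8 (vnil Nat)))
  ~> vcons Nat 2 ((λ (z : Nat) → elimNat (λ (l : Nat) → Nat) z (λ (c : Nat) → λ (ξ : Nat) → succ ξ) 0) 0) (vcons Nat 1 5 (vcons Nat 0 8 (vnil Nat)))
  ~> vcons Nat 2 (elimNat (λ (z : Nat) → Nat) 0 (λ (l : Nat) → λ (c : Nat) → succ c) 0) (vcons Nat 1 5 (vcons Nat 0 8 (vnil Nat)))
  ~> vcons Nat 2 0 (vcons Nat 1 5 (vcons Nat 0 8 (vnil Nat)))
type:
  Vec Nat 3


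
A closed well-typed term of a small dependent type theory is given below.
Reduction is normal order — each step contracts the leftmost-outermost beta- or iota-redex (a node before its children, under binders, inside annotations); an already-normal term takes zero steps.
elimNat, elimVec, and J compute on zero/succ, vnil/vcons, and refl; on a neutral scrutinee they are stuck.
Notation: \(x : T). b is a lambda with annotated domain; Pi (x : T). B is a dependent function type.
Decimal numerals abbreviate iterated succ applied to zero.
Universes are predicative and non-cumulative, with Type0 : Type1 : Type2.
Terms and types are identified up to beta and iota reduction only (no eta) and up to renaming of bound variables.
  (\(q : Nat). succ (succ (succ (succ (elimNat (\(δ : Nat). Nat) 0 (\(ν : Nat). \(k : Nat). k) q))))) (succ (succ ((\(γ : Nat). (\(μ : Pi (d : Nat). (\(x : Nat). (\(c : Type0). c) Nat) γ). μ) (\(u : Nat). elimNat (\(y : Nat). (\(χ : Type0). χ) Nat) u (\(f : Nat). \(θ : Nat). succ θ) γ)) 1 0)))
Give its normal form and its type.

normal form:
  4
inferred type:
  Nat


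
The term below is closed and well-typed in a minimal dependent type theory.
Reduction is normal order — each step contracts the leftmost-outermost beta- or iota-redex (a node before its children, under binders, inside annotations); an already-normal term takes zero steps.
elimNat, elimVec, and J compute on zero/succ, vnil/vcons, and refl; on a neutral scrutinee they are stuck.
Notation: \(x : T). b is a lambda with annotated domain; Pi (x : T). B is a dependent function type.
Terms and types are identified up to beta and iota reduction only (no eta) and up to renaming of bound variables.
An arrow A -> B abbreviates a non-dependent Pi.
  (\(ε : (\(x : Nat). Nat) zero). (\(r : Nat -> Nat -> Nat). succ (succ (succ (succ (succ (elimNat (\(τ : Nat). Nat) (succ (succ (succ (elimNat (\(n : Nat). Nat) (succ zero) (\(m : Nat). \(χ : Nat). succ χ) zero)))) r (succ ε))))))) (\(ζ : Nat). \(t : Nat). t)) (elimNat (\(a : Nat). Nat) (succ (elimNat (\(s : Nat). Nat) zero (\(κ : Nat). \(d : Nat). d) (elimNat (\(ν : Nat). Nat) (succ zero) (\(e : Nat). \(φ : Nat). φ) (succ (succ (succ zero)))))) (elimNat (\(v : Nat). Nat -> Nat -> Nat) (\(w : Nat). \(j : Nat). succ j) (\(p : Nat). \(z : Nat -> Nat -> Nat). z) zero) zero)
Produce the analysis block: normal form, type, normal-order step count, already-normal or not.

resulting normal form:
  succ (succ (succ (succ (succ (succ (succ (succ (succ zero))))))))
inferred type:
  Nat
normal-order step count: 25
started in normal form: no
first contracted redex: a beta-redex


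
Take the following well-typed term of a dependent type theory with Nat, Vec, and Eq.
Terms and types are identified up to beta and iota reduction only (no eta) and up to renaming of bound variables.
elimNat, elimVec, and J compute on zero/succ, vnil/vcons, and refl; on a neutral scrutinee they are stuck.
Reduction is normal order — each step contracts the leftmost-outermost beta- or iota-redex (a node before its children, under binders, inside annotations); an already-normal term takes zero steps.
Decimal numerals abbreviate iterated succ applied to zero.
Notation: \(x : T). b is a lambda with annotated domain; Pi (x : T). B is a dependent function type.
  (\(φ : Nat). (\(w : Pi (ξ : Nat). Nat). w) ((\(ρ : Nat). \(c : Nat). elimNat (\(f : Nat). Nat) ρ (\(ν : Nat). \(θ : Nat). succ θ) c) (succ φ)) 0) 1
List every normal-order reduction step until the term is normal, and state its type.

normal-order reduction sequence:
  (\(φ : Nat). (\(w : Pi (ξ : Nat). Nat). w) ((\(ρ : Nat). \(c : Nat). elimNat (\(f : Nat). Nat) ρ (\(ν : Nat). \(θ : Nat). succ θ) c) (succ φ)) 0) 1
  ~> (\(φ : Pi (w : Nat). Nat). φ) ((\(ξ : Nat). \(ρ : Nat). elimNat (\(c : Nat). Nat) ξ (\(f : Nat). \(ν : Nat). succ ν) ρ) 2) 0
  ~> (\(φ : Nat). \(w : Nat). elimNat (\(ξ : Nat). Nat) φ (\(ρ : Nat). \(c : Nat). succ c) w) 2 0
  ~> (\(φ : Nat). elimNat (\(w : Nat). Nat) 2 (\(ξ : Nat). \(ρ : Nat). succ ρ) φ) 0
  ~> elimNat (\(φ : Nat). Nat) 2 (\(w : Nat). \(ξ : Nat). succ ξ) 0
  ~> 2
type:
  Nat


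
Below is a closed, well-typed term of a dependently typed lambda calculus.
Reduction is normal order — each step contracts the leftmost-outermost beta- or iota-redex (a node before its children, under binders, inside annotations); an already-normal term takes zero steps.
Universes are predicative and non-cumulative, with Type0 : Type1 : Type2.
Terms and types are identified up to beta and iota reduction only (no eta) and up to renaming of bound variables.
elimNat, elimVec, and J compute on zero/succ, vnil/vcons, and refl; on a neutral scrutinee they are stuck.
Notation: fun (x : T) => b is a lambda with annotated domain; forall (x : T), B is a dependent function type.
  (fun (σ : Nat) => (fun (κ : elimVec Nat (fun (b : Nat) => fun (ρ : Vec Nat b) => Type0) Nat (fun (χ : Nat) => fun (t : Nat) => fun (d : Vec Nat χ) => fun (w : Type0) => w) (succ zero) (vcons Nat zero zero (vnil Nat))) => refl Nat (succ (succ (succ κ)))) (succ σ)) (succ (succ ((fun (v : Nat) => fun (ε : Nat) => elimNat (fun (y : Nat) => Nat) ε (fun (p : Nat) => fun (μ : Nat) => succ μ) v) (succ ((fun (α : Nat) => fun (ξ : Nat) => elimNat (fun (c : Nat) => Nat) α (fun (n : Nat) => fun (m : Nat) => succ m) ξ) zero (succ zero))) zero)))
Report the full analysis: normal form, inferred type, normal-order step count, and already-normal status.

normal form:
  refl Nat (succ (succ (succ (succ (succ (succ (succ (succ zero))))))))
the term's type:
  Eq Nat (succ (succ (succ (succ (succ (succ (succ (succ zero)))))))) (succ (succ (succ (succ (succ (succ (succ (succ zero))))))))
steps to reach normal form (normal order): 17
already normal: no
first contracted redex: a beta-redex


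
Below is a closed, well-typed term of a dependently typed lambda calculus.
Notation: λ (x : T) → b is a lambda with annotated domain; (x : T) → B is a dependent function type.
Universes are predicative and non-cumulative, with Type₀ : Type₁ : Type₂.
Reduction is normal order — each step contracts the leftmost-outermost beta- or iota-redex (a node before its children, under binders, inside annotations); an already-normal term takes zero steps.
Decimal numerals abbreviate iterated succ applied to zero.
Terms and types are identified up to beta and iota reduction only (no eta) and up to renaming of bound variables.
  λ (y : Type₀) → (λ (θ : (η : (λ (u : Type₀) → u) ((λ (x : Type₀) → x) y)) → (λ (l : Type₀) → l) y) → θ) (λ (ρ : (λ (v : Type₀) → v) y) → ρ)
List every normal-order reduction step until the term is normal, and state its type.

reduction (normal order):
  λ (y : Type₀) → (λ (θ : (η : (λ (u : Type₀) → u) ((λ (x : Type₀) → x) y)) → (λ (l : Type₀) → l) y) → θ) (λ (ρ : (λ (v : Type₀) → v) y) → ρ)
  ~> λ (y : Type₀) → λ (θ : (λ (η : Type₀) → η) y) → θ
  ~> λ (y : Type₀) → λ (θ : y) → θ
the term's type:
  (y : Type₀) → (θ : y) → y


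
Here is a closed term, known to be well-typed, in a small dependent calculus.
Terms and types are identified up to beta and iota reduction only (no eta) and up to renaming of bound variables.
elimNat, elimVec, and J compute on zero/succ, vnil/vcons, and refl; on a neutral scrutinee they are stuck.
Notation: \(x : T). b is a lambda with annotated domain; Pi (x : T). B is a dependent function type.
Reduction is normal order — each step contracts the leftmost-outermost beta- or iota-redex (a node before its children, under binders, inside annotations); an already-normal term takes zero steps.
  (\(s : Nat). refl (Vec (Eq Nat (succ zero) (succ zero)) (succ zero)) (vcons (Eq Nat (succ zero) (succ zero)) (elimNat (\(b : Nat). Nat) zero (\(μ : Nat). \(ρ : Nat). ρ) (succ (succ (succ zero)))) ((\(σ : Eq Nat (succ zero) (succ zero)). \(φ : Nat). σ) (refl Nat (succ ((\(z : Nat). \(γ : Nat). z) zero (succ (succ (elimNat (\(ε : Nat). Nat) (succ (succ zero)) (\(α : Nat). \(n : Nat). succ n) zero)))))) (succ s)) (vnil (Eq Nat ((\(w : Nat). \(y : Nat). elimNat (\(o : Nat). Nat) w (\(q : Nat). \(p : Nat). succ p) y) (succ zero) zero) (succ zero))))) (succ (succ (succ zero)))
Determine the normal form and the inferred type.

normal form:
  refl (Vec (Eq Nat (succ zero) (succ zero)) (succ zero)) (vcons (Eq Nat (succ zero) (succ zero)) zero (refl Nat (succ zero)) (vnil (Eq Nat (succ zero) (succ zero))))
inferred type:
  Eq (Vec (Eq Nat (succ zero) (succ zero)) (succ zero)) (vcons (Eq Nat (succ zero) (succ zero)) zero (refl Nat (succ zero)) (vnil (Eq Nat (succ zero) (succ zero)))) (vcons (Eq Nat (succ zero) (succ zero)) zero (refl Nat (succ zero)) (vnil (Eq Nat (succ zero) (succ zero))))
observation: the term reaches its normal form after 18 normal-order steps.


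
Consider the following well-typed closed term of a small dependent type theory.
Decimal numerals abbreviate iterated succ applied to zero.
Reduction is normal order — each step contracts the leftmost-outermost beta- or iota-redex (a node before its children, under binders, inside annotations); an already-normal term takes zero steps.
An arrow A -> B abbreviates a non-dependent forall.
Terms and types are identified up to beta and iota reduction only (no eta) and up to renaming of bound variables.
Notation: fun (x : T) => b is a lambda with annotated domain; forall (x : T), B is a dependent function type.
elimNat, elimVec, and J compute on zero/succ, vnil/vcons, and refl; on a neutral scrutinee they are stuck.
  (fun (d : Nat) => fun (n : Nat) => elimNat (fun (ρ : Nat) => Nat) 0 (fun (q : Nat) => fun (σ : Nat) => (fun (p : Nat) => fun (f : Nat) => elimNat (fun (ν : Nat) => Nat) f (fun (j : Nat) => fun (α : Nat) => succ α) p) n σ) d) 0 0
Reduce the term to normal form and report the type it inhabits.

resulting normal form:
  0
type:
  Nat


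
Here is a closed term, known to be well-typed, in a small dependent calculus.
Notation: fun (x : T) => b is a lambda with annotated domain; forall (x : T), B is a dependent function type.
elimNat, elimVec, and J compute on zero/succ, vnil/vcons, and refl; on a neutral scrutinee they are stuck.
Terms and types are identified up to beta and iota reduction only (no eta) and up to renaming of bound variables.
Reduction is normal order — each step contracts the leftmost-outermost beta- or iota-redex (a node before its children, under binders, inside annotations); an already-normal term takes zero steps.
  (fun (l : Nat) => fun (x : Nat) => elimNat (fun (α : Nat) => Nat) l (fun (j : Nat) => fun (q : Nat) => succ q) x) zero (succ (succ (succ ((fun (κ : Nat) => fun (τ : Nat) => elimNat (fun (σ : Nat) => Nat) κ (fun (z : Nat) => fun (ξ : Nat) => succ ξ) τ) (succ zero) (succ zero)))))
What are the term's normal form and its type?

normal form:
  succ (succ (succ (succ (succ zero))))
the term's type:
  Nat
observation: normalization takes exactly 24 steps under the normal-order strategy.


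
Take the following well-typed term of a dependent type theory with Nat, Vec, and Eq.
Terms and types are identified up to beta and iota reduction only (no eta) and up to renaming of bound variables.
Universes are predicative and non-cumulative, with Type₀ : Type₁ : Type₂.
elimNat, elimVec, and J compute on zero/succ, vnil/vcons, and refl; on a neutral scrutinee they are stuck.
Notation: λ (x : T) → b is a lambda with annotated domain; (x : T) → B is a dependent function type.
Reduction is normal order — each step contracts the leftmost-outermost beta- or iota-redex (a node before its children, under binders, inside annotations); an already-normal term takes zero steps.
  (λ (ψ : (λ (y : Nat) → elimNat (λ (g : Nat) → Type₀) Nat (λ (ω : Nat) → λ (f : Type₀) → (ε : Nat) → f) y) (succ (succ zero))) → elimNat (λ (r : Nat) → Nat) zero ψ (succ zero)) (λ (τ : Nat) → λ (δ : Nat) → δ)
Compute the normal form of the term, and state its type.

reduced normal form:
  zero
inferred type:
  Nat
observation: the leftmost-outermost redex is a beta-redex, and normalization takes 5 steps.


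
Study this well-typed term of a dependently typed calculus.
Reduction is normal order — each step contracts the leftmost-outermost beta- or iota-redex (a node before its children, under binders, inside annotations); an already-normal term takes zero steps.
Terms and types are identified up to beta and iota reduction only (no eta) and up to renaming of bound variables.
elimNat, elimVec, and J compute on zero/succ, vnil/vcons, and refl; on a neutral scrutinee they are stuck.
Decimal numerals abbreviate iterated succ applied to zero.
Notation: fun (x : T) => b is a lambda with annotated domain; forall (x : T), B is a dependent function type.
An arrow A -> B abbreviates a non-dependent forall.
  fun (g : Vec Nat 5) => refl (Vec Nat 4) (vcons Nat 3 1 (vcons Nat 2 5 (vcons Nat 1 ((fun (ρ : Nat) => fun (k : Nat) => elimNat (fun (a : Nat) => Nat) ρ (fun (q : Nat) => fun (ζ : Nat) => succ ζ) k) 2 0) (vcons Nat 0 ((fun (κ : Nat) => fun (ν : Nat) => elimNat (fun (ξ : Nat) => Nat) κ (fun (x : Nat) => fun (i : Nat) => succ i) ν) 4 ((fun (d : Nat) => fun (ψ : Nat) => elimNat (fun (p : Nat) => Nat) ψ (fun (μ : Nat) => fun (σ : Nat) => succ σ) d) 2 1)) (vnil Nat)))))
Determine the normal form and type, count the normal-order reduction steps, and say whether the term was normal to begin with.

resulting normal form:
  fun (g : Vec Nat 5) => refl (Vec Nat 4) (vcons Nat 3 1 (vcons Nat 2 5 (vcons Nat 1 2 (vcons Nat 0 7 (vnil Nat)))))
the term's type:
  Vec Nat 5 -> Eq (Vec Nat 4) (vcons Nat 3 1 (vcons Nat 2 5 (vcons Nat 1 2 (vcons Nat 0 7 (vnil Nat))))) (vcons Nat 3 1 (vcons Nat 2 5 (vcons Nat 1 2 (vcons Nat 0 7 (vnil Nat)))))
steps to reach normal form (normal order): 24
term was already normal: no
first contracted redex: a beta-redex


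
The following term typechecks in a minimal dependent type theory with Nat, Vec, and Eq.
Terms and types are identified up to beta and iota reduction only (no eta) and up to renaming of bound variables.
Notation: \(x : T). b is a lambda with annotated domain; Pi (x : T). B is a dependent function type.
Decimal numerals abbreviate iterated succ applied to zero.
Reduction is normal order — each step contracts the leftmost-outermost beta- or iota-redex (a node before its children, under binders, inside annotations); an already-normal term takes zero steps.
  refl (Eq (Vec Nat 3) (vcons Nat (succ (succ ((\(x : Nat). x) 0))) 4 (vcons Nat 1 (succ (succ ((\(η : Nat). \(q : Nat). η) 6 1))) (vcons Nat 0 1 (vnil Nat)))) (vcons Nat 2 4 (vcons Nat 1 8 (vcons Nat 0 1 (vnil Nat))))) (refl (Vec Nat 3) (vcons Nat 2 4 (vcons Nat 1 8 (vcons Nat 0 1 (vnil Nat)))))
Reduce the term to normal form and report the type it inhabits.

reduced normal form:
  refl (Eq (Vec Nat 3) (vcons Nat 2 4 (vcons Nat 1 8 (vcons Nat 0 1 (vnil Nat)))) (vcons Nat 2 4 (vcons Nat 1 8 (vcons Nat 0 1 (vnil Nat))))) (refl (Vec Nat 3) (vcons Nat 2 4 (vcons Nat 1 8 (vcons Nat 0 1 (vnil Nat)))))
inferred type:
  Eq (Eq (Vec Nat 3) (vcons Nat 2 4 (vcons Nat 1 8 (vcons Nat 0 1 (vnil Nat)))) (vcons Nat 2 4 (vcons Nat 1 8 (vcons Nat 0 1 (vnil Nat))))) (refl (Vec Nat 3) (vcons Nat 2 4 (vcons Nat 1 8 (vcons Nat 0 1 (vnil Nat))))) (refl (Vec Nat 3) (vcons Nat 2 4 (vcons Nat 1 8 (vcons Nat 0 1 (vnil Nat)))))


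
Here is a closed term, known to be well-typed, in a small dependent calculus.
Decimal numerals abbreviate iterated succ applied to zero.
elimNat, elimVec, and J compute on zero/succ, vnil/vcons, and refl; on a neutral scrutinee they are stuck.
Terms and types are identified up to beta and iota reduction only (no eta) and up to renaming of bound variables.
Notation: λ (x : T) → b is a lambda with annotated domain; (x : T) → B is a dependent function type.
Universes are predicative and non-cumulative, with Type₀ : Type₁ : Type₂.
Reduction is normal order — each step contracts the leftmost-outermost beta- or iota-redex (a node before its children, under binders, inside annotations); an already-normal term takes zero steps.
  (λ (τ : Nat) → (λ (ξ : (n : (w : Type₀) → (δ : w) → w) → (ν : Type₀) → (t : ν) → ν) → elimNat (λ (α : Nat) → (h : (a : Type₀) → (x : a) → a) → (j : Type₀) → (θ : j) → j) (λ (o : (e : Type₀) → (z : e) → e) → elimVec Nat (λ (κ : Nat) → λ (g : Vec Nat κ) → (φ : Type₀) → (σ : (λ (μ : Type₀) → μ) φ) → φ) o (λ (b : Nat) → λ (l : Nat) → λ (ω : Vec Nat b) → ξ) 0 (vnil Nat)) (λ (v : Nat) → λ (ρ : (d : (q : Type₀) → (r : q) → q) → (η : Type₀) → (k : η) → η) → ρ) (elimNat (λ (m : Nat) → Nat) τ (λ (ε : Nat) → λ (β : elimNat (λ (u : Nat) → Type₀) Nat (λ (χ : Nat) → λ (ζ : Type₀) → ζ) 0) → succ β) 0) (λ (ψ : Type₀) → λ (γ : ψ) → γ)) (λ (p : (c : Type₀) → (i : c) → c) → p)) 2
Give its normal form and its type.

resulting normal form:
  λ (τ : Type₀) → λ (ξ : τ) → ξ
inferred type:
  (τ : Type₀) → (ξ : τ) → τ


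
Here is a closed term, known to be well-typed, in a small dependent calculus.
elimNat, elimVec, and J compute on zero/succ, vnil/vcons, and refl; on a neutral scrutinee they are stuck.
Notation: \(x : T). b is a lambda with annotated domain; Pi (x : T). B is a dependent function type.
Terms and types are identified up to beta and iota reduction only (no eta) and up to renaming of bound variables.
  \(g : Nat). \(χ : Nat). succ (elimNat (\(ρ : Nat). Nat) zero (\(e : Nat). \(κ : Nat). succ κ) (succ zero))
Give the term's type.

the term's type:
  Pi (g : Nat). Pi (χ : Nat). Nat


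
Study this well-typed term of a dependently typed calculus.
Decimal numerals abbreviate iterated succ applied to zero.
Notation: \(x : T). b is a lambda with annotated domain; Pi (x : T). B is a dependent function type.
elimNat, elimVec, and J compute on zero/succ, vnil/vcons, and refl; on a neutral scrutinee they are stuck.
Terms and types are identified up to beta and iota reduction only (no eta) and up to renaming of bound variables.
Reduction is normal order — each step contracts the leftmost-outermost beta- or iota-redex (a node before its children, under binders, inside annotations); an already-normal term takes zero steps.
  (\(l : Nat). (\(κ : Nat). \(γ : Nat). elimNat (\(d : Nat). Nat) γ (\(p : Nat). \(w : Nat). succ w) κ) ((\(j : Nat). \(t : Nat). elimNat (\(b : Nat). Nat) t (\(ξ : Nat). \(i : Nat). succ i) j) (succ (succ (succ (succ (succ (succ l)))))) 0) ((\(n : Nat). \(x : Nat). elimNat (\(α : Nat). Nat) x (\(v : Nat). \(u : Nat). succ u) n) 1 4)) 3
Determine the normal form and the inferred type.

normal form:
  14
inferred type:
  Nat
observation: the term reaches its normal form after 67 normal-order steps.


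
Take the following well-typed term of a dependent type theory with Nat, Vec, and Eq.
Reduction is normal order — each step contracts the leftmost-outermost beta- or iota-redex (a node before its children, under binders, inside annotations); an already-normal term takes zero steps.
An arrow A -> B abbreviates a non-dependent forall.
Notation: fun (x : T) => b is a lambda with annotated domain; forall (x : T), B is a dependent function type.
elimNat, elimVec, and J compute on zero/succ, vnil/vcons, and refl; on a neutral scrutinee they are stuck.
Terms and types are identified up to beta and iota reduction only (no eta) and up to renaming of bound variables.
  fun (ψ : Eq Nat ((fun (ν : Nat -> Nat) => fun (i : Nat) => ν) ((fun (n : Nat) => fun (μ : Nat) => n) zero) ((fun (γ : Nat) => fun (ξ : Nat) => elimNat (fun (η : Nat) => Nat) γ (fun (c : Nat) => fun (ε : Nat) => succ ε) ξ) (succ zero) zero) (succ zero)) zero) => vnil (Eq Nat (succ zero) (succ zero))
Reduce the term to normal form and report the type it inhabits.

resulting normal form:
  fun (ψ : Eq Nat zero zero) => vnil (Eq Nat (succ zero) (succ zero))
the term's type:
  Eq Nat zero zero -> Vec (Eq Nat (succ zero) (succ zero)) zero


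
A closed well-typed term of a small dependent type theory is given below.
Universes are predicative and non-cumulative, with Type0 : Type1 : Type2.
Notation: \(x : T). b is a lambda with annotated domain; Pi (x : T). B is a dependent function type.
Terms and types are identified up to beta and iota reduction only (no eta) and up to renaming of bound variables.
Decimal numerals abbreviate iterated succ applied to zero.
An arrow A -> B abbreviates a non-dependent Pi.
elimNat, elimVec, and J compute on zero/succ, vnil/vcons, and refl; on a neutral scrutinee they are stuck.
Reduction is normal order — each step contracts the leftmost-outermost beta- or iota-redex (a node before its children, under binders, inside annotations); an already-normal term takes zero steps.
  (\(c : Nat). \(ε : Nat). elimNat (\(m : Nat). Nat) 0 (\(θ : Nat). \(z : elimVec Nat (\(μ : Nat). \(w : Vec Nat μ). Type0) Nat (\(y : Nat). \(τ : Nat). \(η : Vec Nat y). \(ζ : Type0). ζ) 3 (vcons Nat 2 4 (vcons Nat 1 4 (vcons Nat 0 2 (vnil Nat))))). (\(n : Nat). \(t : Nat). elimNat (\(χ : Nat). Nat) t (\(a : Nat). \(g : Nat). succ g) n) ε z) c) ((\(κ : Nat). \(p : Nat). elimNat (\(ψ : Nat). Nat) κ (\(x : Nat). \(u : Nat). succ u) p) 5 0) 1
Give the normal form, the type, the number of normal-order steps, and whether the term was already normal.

reduced normal form:
  5
inferred type:
  Nat
reduction steps (normal order): 43
already normal: no
first redex: a beta-redex
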